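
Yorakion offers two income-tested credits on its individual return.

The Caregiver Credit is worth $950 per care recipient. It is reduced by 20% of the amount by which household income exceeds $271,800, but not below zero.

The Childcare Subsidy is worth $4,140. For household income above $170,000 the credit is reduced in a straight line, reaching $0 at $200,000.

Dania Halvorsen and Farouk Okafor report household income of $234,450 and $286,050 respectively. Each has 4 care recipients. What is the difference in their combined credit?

$2,850

Dania ($234,450): Caregiver Credit: base = 4 × $950 = $3,800. $234,450 is at or below the $271,800 threshold, so the full $3,800 applies. Childcare Subsidy: $234,450 is at or above $200,000, so the credit is $0. total $3,800 + $0 = $3,800
Farouk ($286,050): Caregiver Credit: base = 4 × $950 = $3,800. 20% of the $14,250 excess over $271,800 is $2,850; credit = $3,800 − $2,850 = $950. Childcare Subsidy: $286,050 is at or above $200,000, so the credit is $0. total $950 + $0 = $950
Difference: |$3,800 − $950| = $2,850.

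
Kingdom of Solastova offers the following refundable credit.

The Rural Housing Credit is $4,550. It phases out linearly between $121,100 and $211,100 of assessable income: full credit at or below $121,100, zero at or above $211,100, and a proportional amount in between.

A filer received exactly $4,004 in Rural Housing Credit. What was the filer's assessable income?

$4,004 is 4,004/4,550 of the full $4,550, so 546/4,550 of the $90,000 range has been used: income = $121,100 + $90,000 × 546/4,550 = $131,900.

$131,900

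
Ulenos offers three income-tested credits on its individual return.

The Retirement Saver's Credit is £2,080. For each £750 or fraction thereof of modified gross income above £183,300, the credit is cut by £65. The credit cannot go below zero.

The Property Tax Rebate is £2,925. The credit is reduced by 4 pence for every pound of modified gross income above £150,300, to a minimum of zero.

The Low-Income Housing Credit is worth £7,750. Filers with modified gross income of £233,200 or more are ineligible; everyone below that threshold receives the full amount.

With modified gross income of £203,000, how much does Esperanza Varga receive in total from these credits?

£8,892

Retirement Saver's Credit: income exceeds £183,300 by £19,700, which is 27 full-or-partial £750 increments; reduction = 27 × £65 = £1,755, leaving £325.
Property Tax Rebate: 4% of the £52,700 excess over £150,300 is £2,108; credit = £2,925 − £2,108 = £817.
Low-Income Housing Credit: £203,000 is below the £233,200 cutoff, so the full £7,750 applies.
Total: £325 + £817 + £7,750 = £8,892.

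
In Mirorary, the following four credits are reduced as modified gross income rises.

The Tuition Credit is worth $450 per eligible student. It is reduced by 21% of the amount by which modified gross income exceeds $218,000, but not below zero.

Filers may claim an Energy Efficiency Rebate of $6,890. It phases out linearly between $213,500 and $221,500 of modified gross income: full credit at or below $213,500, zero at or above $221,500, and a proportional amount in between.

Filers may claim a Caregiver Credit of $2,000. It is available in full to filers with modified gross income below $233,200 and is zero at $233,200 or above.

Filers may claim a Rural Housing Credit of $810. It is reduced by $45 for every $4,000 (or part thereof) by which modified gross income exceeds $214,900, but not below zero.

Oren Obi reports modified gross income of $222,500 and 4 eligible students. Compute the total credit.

$3,575

Tuition Credit: base = 4 × $450 = $1,800. 21% of the $4,500 excess over $218,000 is $945; credit = $1,800 − $945 = $855.
Energy Efficiency Rebate: $222,500 is at or above $221,500, so the credit is $0.
Caregiver Credit: $222,500 is below the $233,200 cutoff, so the full $2,000 applies.
Rural Housing Credit: income exceeds $214,900 by $7,600, which is 2 full-or-partial $4,000 increments; reduction = 2 × $45 = $90, leaving $720.
Total: $855 + $0 + $2,000 + $720 = $3,575.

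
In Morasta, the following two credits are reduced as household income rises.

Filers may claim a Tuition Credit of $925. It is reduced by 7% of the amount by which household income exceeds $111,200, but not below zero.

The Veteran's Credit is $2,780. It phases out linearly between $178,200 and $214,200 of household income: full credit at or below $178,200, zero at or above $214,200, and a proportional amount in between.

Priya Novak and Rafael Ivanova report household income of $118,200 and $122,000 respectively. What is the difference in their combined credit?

$266

Priya ($118,200): Tuition Credit: 7% of the $7,000 excess over $111,200 is $490; credit = $925 − $490 = $435. Veteran's Credit: $118,200 is at or below the $178,200 threshold, so the full $2,780 applies. total $435 + $2,780 = $3,215
Rafael ($122,000): Tuition Credit: 7% of the $10,800 excess over $111,200 is $756; credit = $925 − $756 = $169. Veteran's Credit: $122,000 is at or below the $178,200 threshold, so the full $2,780 applies. total $169 + $2,780 = $2,949
Difference: |$3,215 − $2,949| = $266.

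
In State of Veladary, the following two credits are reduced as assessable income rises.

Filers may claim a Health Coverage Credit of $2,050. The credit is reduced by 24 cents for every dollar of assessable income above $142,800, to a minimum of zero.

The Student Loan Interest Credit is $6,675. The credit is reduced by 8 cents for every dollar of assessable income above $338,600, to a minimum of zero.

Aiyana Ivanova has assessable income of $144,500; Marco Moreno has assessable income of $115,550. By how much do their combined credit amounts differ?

$408

Aiyana ($144,500): Health Coverage Credit: 24% of the $1,700 excess over $142,800 is $408; credit = $2,050 − $408 = $1,642. Student Loan Interest Credit: $144,500 is at or below the $338,600 threshold, so the full $6,675 applies. total $1,642 + $6,675 = $8,317
Marco ($115,550): Health Coverage Credit: $115,550 is at or below the $142,800 threshold, so the full $2,050 applies. Student Loan Interest Credit: $115,550 is at or below the $338,600 threshold, so the full $6,675 applies. total $2,050 + $6,675 = $8,725
Difference: |$8,317 − $8,725| = $408.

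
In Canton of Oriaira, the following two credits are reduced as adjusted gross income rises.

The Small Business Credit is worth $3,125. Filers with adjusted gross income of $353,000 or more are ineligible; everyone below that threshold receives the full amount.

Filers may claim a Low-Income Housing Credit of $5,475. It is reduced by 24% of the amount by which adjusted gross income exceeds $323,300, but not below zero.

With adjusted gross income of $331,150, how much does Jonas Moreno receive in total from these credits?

Small Business Credit: $331,150 is below the $353,000 cutoff, so the full $3,125 applies.
Low-Income Housing Credit: 24% of the $7,850 excess over $323,300 is $1,884; credit = $5,475 − $1,884 = $3,591.
Total: $3,125 + $3,591 = $6,716.

$6,716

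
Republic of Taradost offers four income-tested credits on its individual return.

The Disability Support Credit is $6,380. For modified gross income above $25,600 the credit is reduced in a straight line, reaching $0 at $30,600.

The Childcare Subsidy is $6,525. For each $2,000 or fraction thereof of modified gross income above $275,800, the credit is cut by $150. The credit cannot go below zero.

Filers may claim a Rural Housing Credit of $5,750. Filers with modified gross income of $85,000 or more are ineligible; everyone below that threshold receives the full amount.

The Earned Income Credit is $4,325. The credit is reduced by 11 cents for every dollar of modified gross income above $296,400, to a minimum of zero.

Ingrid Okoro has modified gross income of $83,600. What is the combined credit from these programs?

$16,600

Disability Support Credit: $83,600 is at or above $30,600, so the credit is $0.
Childcare Subsidy: $83,600 is at or below the $275,800 threshold, so the full $6,525 applies.
Rural Housing Credit: $83,600 is below the $85,000 cutoff, so the full $5,750 applies.
Earned Income Credit: $83,600 is at or below the $296,400 threshold, so the full $4,325 applies.
Total: $0 + $6,525 + $5,750 + $4,325 = $16,600.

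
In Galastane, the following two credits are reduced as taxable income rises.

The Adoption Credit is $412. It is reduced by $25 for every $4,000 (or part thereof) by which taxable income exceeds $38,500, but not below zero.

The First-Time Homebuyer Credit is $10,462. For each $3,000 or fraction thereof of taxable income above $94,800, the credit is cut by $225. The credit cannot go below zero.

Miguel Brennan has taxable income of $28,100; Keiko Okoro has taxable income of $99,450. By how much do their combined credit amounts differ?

$850

Miguel ($28,100): Adoption Credit: $28,100 is at or below the $38,500 threshold, so the full $412 applies. First-Time Homebuyer Credit: $28,100 is at or below the $94,800 threshold, so the full $10,462 applies. total $412 + $10,462 = $10,874
Keiko ($99,450): Adoption Credit: income exceeds $38,500 by $60,950, which is 16 full-or-partial $4,000 increments; reduction = 16 × $25 = $400, leaving $12. First-Time Homebuyer Credit: income exceeds $94,800 by $4,650, which is 2 full-or-partial $3,000 increments; reduction = 2 × $225 = $450, leaving $10,012. total $12 + $10,012 = $10,024
Difference: |$10,874 − $10,024| = $850.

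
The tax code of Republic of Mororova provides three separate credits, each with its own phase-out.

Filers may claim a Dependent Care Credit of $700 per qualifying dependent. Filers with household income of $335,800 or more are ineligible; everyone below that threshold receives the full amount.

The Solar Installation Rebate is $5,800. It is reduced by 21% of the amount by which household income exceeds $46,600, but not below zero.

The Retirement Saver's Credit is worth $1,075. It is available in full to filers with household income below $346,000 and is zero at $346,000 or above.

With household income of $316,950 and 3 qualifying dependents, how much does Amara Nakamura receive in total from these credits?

$3,175

Dependent Care Credit: base = 3 × $700 = $2,100. $316,950 is below the $335,800 cutoff, so the full $2,100 applies.
Solar Installation Rebate: 21% of the $270,350 excess over $46,600 is $56,773.50 ≥ base, so the credit is $0.
Retirement Saver's Credit: $316,950 is below the $346,000 cutoff, so the full $1,075 applies.
Total: $2,100 + $0 + $1,075 = $3,175.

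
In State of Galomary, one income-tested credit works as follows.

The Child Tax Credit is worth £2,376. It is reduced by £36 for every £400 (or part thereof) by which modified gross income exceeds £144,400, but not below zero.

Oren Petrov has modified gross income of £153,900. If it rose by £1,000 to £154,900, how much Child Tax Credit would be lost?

At £153,900 — income exceeds £144,400 by £9,500, which is 24 full-or-partial £400 increments; reduction = 24 × £36 = £864, leaving £1,512.
At £154,900 — income exceeds £144,400 by £10,500, which is 27 full-or-partial £400 increments; reduction = 27 × £36 = £972, leaving £1,404.
Lost: £1,512 − £1,404 = £108.

£108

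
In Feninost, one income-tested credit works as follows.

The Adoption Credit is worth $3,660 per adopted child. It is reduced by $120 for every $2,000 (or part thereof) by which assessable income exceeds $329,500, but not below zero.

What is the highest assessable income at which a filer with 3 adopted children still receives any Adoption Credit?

$511,500

Full credit = 3 × $3,660 = $10,980.
After 91 increments the reduction is 91 × $120 = $10,920, leaving $60; one more increment wipes it out. Increment 91 ends at excess 91 × $2,000 = $182,000, so the highest qualifying income is $329,500 + $182,000 = $511,500.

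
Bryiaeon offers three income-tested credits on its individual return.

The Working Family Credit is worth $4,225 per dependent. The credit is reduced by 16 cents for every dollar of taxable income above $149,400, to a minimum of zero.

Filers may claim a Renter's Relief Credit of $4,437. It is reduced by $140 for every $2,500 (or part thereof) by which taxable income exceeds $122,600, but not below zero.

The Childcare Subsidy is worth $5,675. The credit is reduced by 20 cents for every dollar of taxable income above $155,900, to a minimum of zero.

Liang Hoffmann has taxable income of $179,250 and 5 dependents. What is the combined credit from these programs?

$18,571

Working Family Credit: base = 5 × $4,225 = $21,125. 16% of the $29,850 excess over $149,400 is $4,776; credit = $21,125 − $4,776 = $16,349.
Renter's Relief Credit: income exceeds $122,600 by $56,650, which is 23 full-or-partial $2,500 increments; reduction = 23 × $140 = $3,220, leaving $1,217.
Childcare Subsidy: 20% of the $23,350 excess over $155,900 is $4,670; credit = $5,675 − $4,670 = $1,005.
Total: $16,349 + $1,217 + $1,005 = $18,571.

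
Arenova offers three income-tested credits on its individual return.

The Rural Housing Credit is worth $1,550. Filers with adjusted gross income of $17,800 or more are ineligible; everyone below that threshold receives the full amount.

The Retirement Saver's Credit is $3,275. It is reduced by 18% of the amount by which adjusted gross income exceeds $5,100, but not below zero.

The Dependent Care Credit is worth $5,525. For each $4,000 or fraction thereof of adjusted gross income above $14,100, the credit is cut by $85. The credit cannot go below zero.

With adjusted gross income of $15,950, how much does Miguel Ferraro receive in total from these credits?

$8,312

Rural Housing Credit: $15,950 is below the $17,800 cutoff, so the full $1,550 applies.
Retirement Saver's Credit: 18% of the $10,850 excess over $5,100 is $1,953; credit = $3,275 − $1,953 = $1,322.
Dependent Care Credit: income exceeds $14,100 by $1,850, which is 1 full-or-partial $4,000 increment; reduction = 1 × $85 = $85, leaving $5,440.
Total: $1,550 + $1,322 + $5,440 = $8,312.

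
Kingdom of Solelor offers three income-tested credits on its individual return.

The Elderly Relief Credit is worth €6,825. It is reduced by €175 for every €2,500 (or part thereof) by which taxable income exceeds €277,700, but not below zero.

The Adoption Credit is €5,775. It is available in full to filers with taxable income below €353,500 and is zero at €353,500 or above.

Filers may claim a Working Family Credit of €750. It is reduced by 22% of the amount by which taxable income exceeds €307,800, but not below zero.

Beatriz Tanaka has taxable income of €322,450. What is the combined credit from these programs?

Elderly Relief Credit: income exceeds €277,700 by €44,750, which is 18 full-or-partial €2,500 increments; reduction = 18 × €175 = €3,150, leaving €3,675.
Adoption Credit: €322,450 is below the €353,500 cutoff, so the full €5,775 applies.
Working Family Credit: 22% of the €14,650 excess over €307,800 is €3,223 ≥ base, so the credit is €0.
Total: €3,675 + €5,775 + €0 = €9,450.

€9,450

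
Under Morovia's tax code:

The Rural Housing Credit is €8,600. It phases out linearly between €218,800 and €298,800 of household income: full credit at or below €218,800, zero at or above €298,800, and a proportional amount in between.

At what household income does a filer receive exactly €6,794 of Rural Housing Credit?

€235,600

€6,794 is 6,794/8,600 of the full €8,600, so 1,806/8,600 of the €80,000 range has been used: income = €218,800 + €80,000 × 1,806/8,600 = €235,600.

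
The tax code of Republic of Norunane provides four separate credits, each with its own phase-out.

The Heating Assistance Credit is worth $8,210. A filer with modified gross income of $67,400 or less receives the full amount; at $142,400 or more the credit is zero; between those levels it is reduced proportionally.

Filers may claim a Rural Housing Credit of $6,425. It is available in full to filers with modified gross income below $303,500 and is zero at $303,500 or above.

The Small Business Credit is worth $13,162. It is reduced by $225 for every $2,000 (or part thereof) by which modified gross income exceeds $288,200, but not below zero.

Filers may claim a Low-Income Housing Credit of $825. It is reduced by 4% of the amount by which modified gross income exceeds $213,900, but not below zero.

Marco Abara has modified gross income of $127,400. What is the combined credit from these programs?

$22,054

Heating Assistance Credit: $127,400 is $60,000 into a $75,000 phase-out range, leaving 15,000/75,000 of the credit: $8,210 × 15,000/75,000 = $1,642.
Rural Housing Credit: $127,400 is below the $303,500 cutoff, so the full $6,425 applies.
Small Business Credit: $127,400 is at or below the $288,200 threshold, so the full $13,162 applies.
Low-Income Housing Credit: $127,400 is at or below the $213,900 threshold, so the full $825 applies.
Total: $1,642 + $6,425 + $13,162 + $825 = $22,054.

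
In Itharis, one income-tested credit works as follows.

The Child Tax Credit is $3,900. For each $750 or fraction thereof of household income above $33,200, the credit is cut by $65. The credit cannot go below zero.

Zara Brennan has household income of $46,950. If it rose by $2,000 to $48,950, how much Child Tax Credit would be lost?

$130

At $46,950 — income exceeds $33,200 by $13,750, which is 19 full-or-partial $750 increments; reduction = 19 × $65 = $1,235, leaving $2,665.
At $48,950 — income exceeds $33,200 by $15,750, which is 21 full-or-partial $750 increments; reduction = 21 × $65 = $1,365, leaving $2,535.
Lost: $2,665 − $2,535 = $130.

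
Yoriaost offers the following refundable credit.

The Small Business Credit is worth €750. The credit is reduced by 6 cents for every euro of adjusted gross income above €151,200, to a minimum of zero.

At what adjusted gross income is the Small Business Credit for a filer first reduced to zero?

€163,700

The credit falls by 6% of each euro above €151,200, so it reaches zero when the excess is €750 / 6% = €12,500: income = €151,200 + €12,500 = €163,700.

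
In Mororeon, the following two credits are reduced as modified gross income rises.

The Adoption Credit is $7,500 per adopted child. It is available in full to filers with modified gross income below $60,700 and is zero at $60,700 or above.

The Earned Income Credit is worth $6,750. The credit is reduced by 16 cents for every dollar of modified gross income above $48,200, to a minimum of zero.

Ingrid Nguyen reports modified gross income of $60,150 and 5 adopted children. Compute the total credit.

Adoption Credit: base = 5 × $7,500 = $37,500. $60,150 is below the $60,700 cutoff, so the full $37,500 applies.
Earned Income Credit: 16% of the $11,950 excess over $48,200 is $1,912; credit = $6,750 − $1,912 = $4,838.
Total: $37,500 + $4,838 = $42,338.

$42,338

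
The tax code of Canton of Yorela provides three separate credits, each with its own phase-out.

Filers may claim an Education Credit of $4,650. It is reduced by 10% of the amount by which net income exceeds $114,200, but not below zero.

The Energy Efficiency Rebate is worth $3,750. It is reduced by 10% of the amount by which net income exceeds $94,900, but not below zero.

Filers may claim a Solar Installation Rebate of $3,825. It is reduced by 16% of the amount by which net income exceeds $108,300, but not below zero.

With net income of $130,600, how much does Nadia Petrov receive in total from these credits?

$3,447

Education Credit: 10% of the $16,400 excess over $114,200 is $1,640; credit = $4,650 − $1,640 = $3,010.
Energy Efficiency Rebate: 10% of the $35,700 excess over $94,900 is $3,570; credit = $3,750 − $3,570 = $180.
Solar Installation Rebate: 16% of the $22,300 excess over $108,300 is $3,568; credit = $3,825 − $3,568 = $257.
Total: $3,010 + $180 + $257 = $3,447.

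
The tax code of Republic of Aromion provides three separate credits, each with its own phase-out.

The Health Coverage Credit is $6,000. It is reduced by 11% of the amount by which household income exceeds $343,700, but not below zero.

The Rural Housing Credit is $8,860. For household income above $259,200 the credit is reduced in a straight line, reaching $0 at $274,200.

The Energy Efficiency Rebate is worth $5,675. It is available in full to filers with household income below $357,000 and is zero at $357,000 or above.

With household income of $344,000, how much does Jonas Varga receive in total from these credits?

Health Coverage Credit: 11% of the $300 excess over $343,700 is $33; credit = $6,000 − $33 = $5,967.
Rural Housing Credit: $344,000 is at or above $274,200, so the credit is $0.
Energy Efficiency Rebate: $344,000 is below the $357,000 cutoff, so the full $5,675 applies.
Total: $5,967 + $0 + $5,675 = $11,642.

$11,642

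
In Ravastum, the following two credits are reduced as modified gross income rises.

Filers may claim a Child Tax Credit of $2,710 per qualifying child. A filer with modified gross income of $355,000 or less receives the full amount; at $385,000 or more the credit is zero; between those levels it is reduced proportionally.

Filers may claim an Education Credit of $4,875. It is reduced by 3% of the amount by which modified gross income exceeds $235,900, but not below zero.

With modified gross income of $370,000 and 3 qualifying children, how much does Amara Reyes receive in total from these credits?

$4,917

Child Tax Credit: base = 3 × $2,710 = $8,130. $370,000 is $15,000 into a $30,000 phase-out range, leaving 15,000/30,000 of the credit: $8,130 × 15,000/30,000 = $4,065.
Education Credit: 3% of the $134,100 excess over $235,900 is $4,023; credit = $4,875 − $4,023 = $852.
Total: $4,065 + $852 = $4,917.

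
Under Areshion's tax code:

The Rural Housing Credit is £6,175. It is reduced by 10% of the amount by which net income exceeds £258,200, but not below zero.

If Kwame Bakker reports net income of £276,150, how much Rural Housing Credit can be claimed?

£4,380

Rural Housing Credit: 10% of the £17,950 excess over £258,200 is £1,795; credit = £6,175 − £1,795 = £4,380.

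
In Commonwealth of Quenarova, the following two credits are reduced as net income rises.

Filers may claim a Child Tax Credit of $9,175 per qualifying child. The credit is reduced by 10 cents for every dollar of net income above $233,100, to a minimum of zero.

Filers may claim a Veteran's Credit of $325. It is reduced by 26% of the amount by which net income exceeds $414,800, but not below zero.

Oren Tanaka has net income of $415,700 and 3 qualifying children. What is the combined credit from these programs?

Child Tax Credit: base = 3 × $9,175 = $27,525. 10% of the $182,600 excess over $233,100 is $18,260; credit = $27,525 − $18,260 = $9,265.
Veteran's Credit: 26% of the $900 excess over $414,800 is $234; credit = $325 − $234 = $91.
Total: $9,265 + $91 = $9,356.

$9,356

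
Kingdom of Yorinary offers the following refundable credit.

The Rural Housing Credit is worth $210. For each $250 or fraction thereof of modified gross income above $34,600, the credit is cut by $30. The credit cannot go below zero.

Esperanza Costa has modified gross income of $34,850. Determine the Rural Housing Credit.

$180

Rural Housing Credit: income exceeds $34,600 by $250, which is 1 full-or-partial $250 increment; reduction = 1 × $30 = $30, leaving $180.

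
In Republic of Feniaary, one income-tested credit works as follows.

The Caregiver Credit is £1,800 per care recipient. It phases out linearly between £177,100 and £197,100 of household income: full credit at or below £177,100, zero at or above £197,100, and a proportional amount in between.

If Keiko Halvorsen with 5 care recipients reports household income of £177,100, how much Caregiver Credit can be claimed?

£9,000

Caregiver Credit: base = 5 × £1,800 = £9,000. £177,100 is at or below the £177,100 threshold, so the full £9,000 applies.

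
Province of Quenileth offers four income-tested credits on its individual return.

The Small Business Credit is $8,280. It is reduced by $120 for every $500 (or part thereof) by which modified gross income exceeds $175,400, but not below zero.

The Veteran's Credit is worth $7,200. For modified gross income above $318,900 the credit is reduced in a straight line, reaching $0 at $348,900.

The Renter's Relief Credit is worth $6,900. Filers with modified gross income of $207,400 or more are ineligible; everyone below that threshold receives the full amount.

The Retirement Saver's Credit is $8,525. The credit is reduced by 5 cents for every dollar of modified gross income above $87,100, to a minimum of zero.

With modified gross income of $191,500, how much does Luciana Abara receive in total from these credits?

$21,725

Small Business Credit: income exceeds $175,400 by $16,100, which is 33 full-or-partial $500 increments; reduction = 33 × $120 = $3,960, leaving $4,320.
Veteran's Credit: $191,500 is at or below the $318,900 threshold, so the full $7,200 applies.
Renter's Relief Credit: $191,500 is below the $207,400 cutoff, so the full $6,900 applies.
Retirement Saver's Credit: 5% of the $104,400 excess over $87,100 is $5,220; credit = $8,525 − $5,220 = $3,305.
Total: $4,320 + $7,200 + $6,900 + $3,305 = $21,725.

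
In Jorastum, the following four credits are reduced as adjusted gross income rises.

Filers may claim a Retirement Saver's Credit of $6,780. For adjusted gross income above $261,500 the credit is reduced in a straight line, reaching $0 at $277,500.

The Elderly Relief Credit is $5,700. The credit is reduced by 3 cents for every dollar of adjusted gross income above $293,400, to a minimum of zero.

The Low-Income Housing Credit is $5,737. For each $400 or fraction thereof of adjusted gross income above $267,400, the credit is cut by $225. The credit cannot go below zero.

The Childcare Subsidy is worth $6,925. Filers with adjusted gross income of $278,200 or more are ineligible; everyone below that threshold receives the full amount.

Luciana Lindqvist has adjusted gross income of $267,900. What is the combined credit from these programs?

$21,980

Retirement Saver's Credit: $267,900 is $6,400 into a $16,000 phase-out range, leaving 9,600/16,000 of the credit: $6,780 × 9,600/16,000 = $4,068.
Elderly Relief Credit: $267,900 is at or below the $293,400 threshold, so the full $5,700 applies.
Low-Income Housing Credit: income exceeds $267,400 by $500, which is 2 full-or-partial $400 increments; reduction = 2 × $225 = $450, leaving $5,287.
Childcare Subsidy: $267,900 is below the $278,200 cutoff, so the full $6,925 applies.
Total: $4,068 + $5,700 + $5,287 + $6,925 = $21,980.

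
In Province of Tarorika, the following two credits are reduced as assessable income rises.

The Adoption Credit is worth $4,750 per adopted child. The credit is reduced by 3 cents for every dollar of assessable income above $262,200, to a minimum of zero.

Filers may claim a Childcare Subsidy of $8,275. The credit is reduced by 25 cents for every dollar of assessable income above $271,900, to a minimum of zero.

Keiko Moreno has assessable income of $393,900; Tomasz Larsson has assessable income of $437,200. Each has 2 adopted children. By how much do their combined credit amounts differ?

Keiko ($393,900): Adoption Credit: base = 2 × $4,750 = $9,500. 3% of the $131,700 excess over $262,200 is $3,951; credit = $9,500 − $3,951 = $5,549. Childcare Subsidy: 25% of the $122,000 excess over $271,900 is $30,500 ≥ base, so the credit is $0. total $5,549 + $0 = $5,549
Tomasz ($437,200): Adoption Credit: base = 2 × $4,750 = $9,500. 3% of the $175,000 excess over $262,200 is $5,250; credit = $9,500 − $5,250 = $4,250. Childcare Subsidy: 25% of the $165,300 excess over $271,900 is $41,325 ≥ base, so the credit is $0. total $4,250 + $0 = $4,250
Difference: |$5,549 − $4,250| = $1,299.

$1,299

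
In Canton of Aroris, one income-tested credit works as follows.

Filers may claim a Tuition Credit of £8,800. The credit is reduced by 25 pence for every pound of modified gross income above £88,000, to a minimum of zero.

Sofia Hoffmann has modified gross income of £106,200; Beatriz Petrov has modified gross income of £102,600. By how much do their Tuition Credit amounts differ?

£900

Sofia (£106,200): Tuition Credit: 25% of the £18,200 excess over £88,000 is £4,550; credit = £8,800 − £4,550 = £4,250.
Beatriz (£102,600): Tuition Credit: 25% of the £14,600 excess over £88,000 is £3,650; credit = £8,800 − £3,650 = £5,150.
Difference: |£4,250 − £5,150| = £900.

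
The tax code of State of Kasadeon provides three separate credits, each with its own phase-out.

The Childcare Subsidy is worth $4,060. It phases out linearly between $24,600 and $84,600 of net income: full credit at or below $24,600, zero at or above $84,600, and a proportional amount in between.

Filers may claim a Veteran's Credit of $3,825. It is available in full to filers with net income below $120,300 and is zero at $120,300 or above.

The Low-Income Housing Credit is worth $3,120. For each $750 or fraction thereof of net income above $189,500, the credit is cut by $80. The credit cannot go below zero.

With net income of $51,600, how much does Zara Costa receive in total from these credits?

$9,178

Childcare Subsidy: $51,600 is $27,000 into a $60,000 phase-out range, leaving 33,000/60,000 of the credit: $4,060 × 33,000/60,000 = $2,233.
Veteran's Credit: $51,600 is below the $120,300 cutoff, so the full $3,825 applies.
Low-Income Housing Credit: $51,600 is at or below the $189,500 threshold, so the full $3,120 applies.
Total: $2,233 + $3,825 + $3,120 = $9,178.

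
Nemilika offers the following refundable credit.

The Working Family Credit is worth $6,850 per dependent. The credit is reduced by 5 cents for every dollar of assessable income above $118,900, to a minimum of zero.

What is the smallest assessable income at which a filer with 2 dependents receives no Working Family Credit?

$392,900

Full credit = 2 × $6,850 = $13,700.
The credit falls by 5% of each dollar above $118,900, so it reaches zero when the excess is $13,700 / 5% = $274,000: income = $118,900 + $274,000 = $392,900.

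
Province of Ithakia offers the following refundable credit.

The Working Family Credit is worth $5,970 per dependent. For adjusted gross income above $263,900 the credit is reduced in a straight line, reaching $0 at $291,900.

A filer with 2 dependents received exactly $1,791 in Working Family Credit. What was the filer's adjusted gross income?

$287,700

Full credit = 2 × $5,970 = $11,940.
$1,791 is 1,791/11,940 of the full $11,940, so 10,149/11,940 of the $28,000 range has been used: income = $263,900 + $28,000 × 10,149/11,940 = $287,700.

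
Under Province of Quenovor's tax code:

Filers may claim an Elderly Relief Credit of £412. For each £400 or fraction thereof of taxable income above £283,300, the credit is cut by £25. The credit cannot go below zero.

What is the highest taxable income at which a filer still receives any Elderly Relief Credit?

£289,700

After 16 increments the reduction is 16 × £25 = £400, leaving £12; one more increment wipes it out. Increment 16 ends at excess 16 × £400 = £6,400, so the highest qualifying income is £283,300 + £6,400 = £289,700.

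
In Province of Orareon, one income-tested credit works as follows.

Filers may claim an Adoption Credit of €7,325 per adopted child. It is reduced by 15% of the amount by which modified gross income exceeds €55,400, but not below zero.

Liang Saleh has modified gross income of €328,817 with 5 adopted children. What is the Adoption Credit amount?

€0

Adoption Credit: base = 5 × €7,325 = €36,625. 15% of the €273,417 excess over €55,400 is €41,012.55 ≥ base, so the credit is €0.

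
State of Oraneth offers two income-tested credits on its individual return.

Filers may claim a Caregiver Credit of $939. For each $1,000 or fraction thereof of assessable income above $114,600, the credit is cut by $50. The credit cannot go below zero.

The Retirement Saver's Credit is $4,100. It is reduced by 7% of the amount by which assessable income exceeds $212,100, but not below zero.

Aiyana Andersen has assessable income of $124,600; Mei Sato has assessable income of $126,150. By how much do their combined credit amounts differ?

$100

Aiyana ($124,600): Caregiver Credit: income exceeds $114,600 by $10,000, which is 10 full-or-partial $1,000 increments; reduction = 10 × $50 = $500, leaving $439. Retirement Saver's Credit: $124,600 is at or below the $212,100 threshold, so the full $4,100 applies. total $439 + $4,100 = $4,539
Mei ($126,150): Caregiver Credit: income exceeds $114,600 by $11,550, which is 12 full-or-partial $1,000 increments; reduction = 12 × $50 = $600, leaving $339. Retirement Saver's Credit: $126,150 is at or below the $212,100 threshold, so the full $4,100 applies. total $339 + $4,100 = $4,439
Difference: |$4,539 − $4,439| = $100.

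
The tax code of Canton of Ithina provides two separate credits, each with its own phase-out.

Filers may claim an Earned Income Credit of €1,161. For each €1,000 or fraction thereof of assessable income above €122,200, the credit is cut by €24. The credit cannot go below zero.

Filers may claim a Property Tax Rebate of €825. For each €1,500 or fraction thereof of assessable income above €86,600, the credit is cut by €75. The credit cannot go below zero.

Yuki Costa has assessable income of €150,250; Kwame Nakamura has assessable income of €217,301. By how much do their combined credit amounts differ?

Yuki (€150,250): Earned Income Credit: income exceeds €122,200 by €28,050, which is 29 full-or-partial €1,000 increments; reduction = 29 × €24 = €696, leaving €465. Property Tax Rebate: income exceeds €86,600 by €63,650 → 43 increments × €75 = €3,225 ≥ base, so the credit is €0. total €465 + €0 = €465
Kwame (€217,301): Earned Income Credit: income exceeds €122,200 by €95,101 → 96 increments × €24 = €2,304 ≥ base, so the credit is €0. Property Tax Rebate: income exceeds €86,600 by €130,701 → 88 increments × €75 = €6,600 ≥ base, so the credit is €0. total €0 + €0 = €0
Difference: |€465 − €0| = €465.

€465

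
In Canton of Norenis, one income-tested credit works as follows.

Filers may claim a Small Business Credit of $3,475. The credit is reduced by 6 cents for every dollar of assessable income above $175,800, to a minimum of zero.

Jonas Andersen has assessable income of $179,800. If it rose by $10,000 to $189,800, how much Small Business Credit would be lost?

At $179,800 — 6% of the $4,000 excess over $175,800 is $240; credit = $3,475 − $240 = $3,235.
At $189,800 — 6% of the $14,000 excess over $175,800 is $840; credit = $3,475 − $840 = $2,635.
Lost: $3,235 − $2,635 = $600.

$600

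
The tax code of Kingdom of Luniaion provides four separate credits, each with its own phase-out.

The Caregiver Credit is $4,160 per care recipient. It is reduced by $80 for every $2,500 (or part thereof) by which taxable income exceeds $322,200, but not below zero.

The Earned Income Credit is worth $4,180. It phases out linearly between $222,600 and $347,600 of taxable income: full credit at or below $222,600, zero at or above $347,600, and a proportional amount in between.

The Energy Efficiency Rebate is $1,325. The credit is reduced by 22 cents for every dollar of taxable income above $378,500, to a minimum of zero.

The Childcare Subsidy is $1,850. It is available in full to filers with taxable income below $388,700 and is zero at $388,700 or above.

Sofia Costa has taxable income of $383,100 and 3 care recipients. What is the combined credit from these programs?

$12,643

Caregiver Credit: base = 3 × $4,160 = $12,480. income exceeds $322,200 by $60,900, which is 25 full-or-partial $2,500 increments; reduction = 25 × $80 = $2,000, leaving $10,480.
Earned Income Credit: $383,100 is at or above $347,600, so the credit is $0.
Energy Efficiency Rebate: 22% of the $4,600 excess over $378,500 is $1,012; credit = $1,325 − $1,012 = $313.
Childcare Subsidy: $383,100 is below the $388,700 cutoff, so the full $1,850 applies.
Total: $10,480 + $0 + $313 + $1,850 = $12,643.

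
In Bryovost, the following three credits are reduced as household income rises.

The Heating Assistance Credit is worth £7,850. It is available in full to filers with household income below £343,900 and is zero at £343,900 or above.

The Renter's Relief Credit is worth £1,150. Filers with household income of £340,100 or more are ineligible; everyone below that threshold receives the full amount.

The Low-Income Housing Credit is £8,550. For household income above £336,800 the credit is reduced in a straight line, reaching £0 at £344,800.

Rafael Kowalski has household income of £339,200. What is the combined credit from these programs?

Heating Assistance Credit: £339,200 is below the £343,900 cutoff, so the full £7,850 applies.
Renter's Relief Credit: £339,200 is below the £340,100 cutoff, so the full £1,150 applies.
Low-Income Housing Credit: £339,200 is £2,400 into a £8,000 phase-out range, leaving 5,600/8,000 of the credit: £8,550 × 5,600/8,000 = £5,985.
Total: £7,850 + £1,150 + £5,985 = £14,985.

£14,985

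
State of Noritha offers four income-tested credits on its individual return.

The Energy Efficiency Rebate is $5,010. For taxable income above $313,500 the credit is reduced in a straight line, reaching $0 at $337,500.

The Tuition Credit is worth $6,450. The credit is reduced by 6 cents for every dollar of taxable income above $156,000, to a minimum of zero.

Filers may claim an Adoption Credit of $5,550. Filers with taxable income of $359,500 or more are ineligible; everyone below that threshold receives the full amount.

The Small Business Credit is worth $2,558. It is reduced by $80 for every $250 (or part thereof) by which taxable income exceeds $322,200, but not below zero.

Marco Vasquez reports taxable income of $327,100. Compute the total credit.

Energy Efficiency Rebate: $327,100 is $13,600 into a $24,000 phase-out range, leaving 10,400/24,000 of the credit: $5,010 × 10,400/24,000 = $2,171.
Tuition Credit: 6% of the $171,100 excess over $156,000 is $10,266 ≥ base, so the credit is $0.
Adoption Credit: $327,100 is below the $359,500 cutoff, so the full $5,550 applies.
Small Business Credit: income exceeds $322,200 by $4,900, which is 20 full-or-partial $250 increments; reduction = 20 × $80 = $1,600, leaving $958.
Total: $2,171 + $0 + $5,550 + $958 = $8,679.

$8,679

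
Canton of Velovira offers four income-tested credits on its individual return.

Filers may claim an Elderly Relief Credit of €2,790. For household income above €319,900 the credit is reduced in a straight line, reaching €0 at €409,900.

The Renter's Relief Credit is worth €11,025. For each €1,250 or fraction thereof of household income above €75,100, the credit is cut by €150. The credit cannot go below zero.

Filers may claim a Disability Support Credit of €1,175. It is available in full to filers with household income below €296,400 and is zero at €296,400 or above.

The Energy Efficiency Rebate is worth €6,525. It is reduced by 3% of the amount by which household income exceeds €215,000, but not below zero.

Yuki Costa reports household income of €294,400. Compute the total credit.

€8,108

Elderly Relief Credit: €294,400 is at or below the €319,900 threshold, so the full €2,790 applies.
Renter's Relief Credit: income exceeds €75,100 by €219,300 → 176 increments × €150 = €26,400 ≥ base, so the credit is €0.
Disability Support Credit: €294,400 is below the €296,400 cutoff, so the full €1,175 applies.
Energy Efficiency Rebate: 3% of the €79,400 excess over €215,000 is €2,382; credit = €6,525 − €2,382 = €4,143.
Total: €2,790 + €0 + €1,175 + €4,143 = €8,108.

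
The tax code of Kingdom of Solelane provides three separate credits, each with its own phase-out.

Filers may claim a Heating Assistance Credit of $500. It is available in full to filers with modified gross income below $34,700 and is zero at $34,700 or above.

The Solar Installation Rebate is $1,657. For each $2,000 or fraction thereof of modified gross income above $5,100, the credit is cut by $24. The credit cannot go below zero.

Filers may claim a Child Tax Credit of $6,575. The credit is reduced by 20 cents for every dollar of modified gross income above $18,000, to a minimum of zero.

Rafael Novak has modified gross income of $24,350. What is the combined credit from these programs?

Heating Assistance Credit: $24,350 is below the $34,700 cutoff, so the full $500 applies.
Solar Installation Rebate: income exceeds $5,100 by $19,250, which is 10 full-or-partial $2,000 increments; reduction = 10 × $24 = $240, leaving $1,417.
Child Tax Credit: 20% of the $6,350 excess over $18,000 is $1,270; credit = $6,575 − $1,270 = $5,305.
Total: $500 + $1,417 + $5,305 = $7,222.

$7,222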